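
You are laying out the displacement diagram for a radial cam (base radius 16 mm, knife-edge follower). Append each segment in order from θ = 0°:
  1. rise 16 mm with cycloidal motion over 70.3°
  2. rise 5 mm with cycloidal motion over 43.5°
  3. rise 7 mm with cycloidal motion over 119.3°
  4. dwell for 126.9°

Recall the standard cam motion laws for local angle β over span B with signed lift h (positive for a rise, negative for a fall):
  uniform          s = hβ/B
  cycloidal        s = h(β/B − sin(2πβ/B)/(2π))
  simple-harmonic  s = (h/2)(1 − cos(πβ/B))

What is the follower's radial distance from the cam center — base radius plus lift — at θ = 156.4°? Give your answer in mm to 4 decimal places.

seg 1 [0°–70.3°] cycloidal, h=16: full span → s += 16 → s = 16.0000
seg 2 [70.3°–113.8°] cycloidal, h=5: full span → s += 5 → s = 21.0000
seg 3 [113.8°–233.1°] cycloidal, h=7: θ=156.4° here. β=42.6, B=119.3. 7·(0.3571 − sin(2π·0.3571)/(2π)) = 1.6283 → s = 22.6283
radial distance = base radius + s = 16 + 22.6283 = 38.6283

38.6283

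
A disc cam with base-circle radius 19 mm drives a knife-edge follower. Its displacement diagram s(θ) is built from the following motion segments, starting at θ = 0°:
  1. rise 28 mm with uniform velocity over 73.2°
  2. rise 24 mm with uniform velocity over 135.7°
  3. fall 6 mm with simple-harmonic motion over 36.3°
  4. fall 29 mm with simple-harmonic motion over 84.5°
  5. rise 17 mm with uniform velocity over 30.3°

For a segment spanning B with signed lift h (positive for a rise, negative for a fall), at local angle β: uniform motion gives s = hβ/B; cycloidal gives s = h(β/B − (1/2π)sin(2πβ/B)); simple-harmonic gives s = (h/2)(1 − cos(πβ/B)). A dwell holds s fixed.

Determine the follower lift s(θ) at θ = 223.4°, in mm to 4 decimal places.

seg 1 [0°–73.2°] uniform, h=28: full span → s += 28 → s = 28.0000
seg 2 [73.2°–208.9°] uniform, h=24: full span → s += 24 → s = 52.0000
seg 3 [208.9°–245.2°] simple-harmonic, h=-6: θ=223.4° here. β=14.5, B=36.3. -6/2·(1 − cos(π·0.3994)) = -2.0680 → s = 49.9320

49.9320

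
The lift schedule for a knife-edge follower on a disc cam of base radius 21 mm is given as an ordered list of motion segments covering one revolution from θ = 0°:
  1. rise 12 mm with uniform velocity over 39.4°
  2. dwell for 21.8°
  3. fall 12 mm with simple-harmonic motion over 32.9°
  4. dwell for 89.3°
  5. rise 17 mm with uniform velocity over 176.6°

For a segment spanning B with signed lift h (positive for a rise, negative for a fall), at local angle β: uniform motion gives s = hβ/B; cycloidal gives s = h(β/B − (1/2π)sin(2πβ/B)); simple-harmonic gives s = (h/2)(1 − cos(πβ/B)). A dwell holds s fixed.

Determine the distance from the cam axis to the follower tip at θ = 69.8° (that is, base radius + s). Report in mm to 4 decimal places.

seg 1 [0°–39.4°] uniform, h=12: full span → s += 12 → s = 12.0000
seg 2 [39.4°–61.2°] dwell: s stays 12.0000
seg 3 [61.2°–94.1°] simple-harmonic, h=-12: θ=69.8° here. β=8.6, B=32.9. -12/2·(1 − cos(π·0.2614)) = -1.9120 → s = 10.0880
radial distance = base radius + s = 21 + 10.0880 = 31.0880

31.0880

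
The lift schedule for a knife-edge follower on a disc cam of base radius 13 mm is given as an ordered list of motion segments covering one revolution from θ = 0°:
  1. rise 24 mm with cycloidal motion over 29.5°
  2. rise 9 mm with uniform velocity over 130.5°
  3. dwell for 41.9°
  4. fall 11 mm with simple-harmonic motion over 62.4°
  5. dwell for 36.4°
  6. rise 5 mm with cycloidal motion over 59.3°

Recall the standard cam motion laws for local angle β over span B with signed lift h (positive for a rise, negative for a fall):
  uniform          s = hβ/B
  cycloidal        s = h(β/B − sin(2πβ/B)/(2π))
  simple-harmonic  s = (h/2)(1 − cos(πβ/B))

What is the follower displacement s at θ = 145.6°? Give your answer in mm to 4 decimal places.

seg 1 [0°–29.5°] cycloidal, h=24: full span → s += 24 → s = 24.0000
seg 2 [29.5°–160°] uniform, h=9: θ=145.6° here. β=116.1, B=130.5. 9·116.1/130.5 = 8.0069 → s = 32.0069

32.0069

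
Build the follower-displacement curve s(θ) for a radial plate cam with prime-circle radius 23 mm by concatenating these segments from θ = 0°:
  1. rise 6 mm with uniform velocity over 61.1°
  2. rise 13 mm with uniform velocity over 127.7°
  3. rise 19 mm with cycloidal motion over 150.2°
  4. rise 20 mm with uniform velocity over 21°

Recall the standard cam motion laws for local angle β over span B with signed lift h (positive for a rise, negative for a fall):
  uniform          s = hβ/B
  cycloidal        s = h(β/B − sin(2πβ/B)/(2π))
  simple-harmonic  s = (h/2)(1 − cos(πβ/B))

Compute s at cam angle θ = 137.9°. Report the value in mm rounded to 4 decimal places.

seg 1 [0°–61.1°] uniform, h=6: full span → s += 6 → s = 6.0000
seg 2 [61.1°–188.8°] uniform, h=13: θ=137.9° here. β=76.8, B=127.7. 13·76.8/127.7 = 7.8183 → s = 13.8183

13.8183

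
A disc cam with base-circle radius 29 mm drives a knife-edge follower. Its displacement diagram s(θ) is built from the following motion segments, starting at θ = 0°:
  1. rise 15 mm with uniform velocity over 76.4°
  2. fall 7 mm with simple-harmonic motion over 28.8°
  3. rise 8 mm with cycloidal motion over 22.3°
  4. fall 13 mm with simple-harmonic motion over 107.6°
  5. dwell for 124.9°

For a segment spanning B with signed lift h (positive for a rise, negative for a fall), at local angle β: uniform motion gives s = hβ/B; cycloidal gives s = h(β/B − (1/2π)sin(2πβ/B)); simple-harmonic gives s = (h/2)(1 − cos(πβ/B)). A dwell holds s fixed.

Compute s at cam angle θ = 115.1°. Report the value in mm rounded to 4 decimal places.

seg 1 [0°–76.4°] uniform, h=15: full span → s += 15 → s = 15.0000
seg 2 [76.4°–105.2°] simple-harmonic, h=-7: full span → s += -7 → s = 8.0000
seg 3 [105.2°–127.5°] cycloidal, h=8: θ=115.1° here. β=9.9, B=22.3. 8·(0.4439 − sin(2π·0.4439)/(2π)) = 3.1124 → s = 11.1124

11.1124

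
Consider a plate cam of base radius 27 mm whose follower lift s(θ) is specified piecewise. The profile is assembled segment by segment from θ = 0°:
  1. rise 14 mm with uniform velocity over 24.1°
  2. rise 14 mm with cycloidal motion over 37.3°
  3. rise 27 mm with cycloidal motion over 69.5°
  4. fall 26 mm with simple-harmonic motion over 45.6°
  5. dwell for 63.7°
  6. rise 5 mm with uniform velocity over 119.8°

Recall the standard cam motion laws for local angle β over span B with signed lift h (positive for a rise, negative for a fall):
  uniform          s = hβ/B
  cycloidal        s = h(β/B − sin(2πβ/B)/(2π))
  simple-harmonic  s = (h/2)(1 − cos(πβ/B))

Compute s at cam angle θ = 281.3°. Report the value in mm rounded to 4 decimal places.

seg 1 [0°–24.1°] uniform, h=14: full span → s += 14 → s = 14.0000
seg 2 [24.1°–61.4°] cycloidal, h=14: full span → s += 14 → s = 28.0000
seg 3 [61.4°–130.9°] cycloidal, h=27: full span → s += 27 → s = 55.0000
seg 4 [130.9°–176.5°] simple-harmonic, h=-26: full span → s += -26 → s = 29.0000
seg 5 [176.5°–240.2°] dwell: s stays 29.0000
seg 6 [240.2°–360°] uniform, h=5: θ=281.3° here. β=41.1, B=119.8. 5·41.1/119.8 = 1.7154 → s = 30.7154

30.7154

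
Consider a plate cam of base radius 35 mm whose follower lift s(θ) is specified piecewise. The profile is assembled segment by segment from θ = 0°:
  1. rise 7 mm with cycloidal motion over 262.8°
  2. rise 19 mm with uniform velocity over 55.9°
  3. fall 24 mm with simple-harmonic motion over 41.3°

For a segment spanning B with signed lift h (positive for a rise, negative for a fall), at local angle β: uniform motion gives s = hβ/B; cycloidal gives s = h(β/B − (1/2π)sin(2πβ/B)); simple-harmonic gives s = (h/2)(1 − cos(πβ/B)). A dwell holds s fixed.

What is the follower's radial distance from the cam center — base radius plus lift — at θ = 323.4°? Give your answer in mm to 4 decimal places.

seg 1 [0°–262.8°] cycloidal, h=7: full span → s += 7 → s = 7.0000
seg 2 [262.8°–318.7°] uniform, h=19: full span → s += 19 → s = 26.0000
seg 3 [318.7°–360°] simple-harmonic, h=-24: θ=323.4° here. β=4.7, B=41.3. -24/2·(1 − cos(π·0.1138)) = -0.7588 → s = 25.2412
radial distance = base radius + s = 35 + 25.2412 = 60.2412

60.2412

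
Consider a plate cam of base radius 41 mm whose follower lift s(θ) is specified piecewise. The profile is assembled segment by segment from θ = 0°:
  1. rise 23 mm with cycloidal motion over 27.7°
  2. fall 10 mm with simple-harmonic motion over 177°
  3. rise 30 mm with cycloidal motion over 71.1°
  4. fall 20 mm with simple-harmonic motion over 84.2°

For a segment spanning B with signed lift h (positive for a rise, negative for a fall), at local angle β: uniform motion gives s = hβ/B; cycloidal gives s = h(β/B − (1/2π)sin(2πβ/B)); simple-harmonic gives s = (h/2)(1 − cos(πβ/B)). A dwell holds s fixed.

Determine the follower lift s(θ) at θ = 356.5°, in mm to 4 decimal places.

seg 1 [0°–27.7°] cycloidal, h=23: full span → s += 23 → s = 23.0000
seg 2 [27.7°–204.7°] simple-harmonic, h=-10: full span → s += -10 → s = 13.0000
seg 3 [204.7°–275.8°] cycloidal, h=30: full span → s += 30 → s = 43.0000
seg 4 [275.8°–360°] simple-harmonic, h=-20: θ=356.5° here. β=80.7, B=84.2. -20/2·(1 − cos(π·0.9584)) = -19.9149 → s = 23.0851

23.0851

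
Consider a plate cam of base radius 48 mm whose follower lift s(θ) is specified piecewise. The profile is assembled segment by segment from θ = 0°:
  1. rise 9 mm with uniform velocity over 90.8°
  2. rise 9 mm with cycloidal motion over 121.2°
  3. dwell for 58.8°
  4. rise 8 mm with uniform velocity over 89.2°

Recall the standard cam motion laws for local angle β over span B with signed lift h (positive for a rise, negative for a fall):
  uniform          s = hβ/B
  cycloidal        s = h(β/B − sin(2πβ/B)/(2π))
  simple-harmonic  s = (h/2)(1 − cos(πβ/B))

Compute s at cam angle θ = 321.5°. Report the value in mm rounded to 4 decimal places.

seg 1 [0°–90.8°] uniform, h=9: full span → s += 9 → s = 9.0000
seg 2 [90.8°–212°] cycloidal, h=9: full span → s += 9 → s = 18.0000
seg 3 [212°–270.8°] dwell: s stays 18.0000
seg 4 [270.8°–360°] uniform, h=8: θ=321.5° here. β=50.7, B=89.2. 8·50.7/89.2 = 4.5471 → s = 22.5471

22.5471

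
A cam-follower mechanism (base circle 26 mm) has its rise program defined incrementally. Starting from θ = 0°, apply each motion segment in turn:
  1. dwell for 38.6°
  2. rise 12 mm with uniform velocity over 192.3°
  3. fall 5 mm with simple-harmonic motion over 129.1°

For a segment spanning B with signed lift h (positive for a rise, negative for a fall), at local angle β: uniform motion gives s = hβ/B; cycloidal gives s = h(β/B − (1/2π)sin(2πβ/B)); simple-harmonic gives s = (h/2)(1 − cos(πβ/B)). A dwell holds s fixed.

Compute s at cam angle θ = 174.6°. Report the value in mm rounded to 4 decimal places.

seg 1 [0°–38.6°] dwell: s stays 0.0000
seg 2 [38.6°–230.9°] uniform, h=12: θ=174.6° here. β=136, B=192.3. 12·136/192.3 = 8.4867 → s = 8.4867

8.4867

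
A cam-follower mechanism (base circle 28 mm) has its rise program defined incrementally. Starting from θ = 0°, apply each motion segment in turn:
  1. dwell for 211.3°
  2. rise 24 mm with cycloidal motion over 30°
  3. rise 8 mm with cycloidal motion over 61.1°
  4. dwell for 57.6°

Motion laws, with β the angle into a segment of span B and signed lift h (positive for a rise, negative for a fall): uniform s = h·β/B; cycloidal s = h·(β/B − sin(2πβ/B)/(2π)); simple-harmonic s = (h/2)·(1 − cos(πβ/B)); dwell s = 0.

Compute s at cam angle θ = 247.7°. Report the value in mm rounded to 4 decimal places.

seg 1 [0°–211.3°] dwell: s stays 0.0000
seg 2 [211.3°–241.3°] cycloidal, h=24: full span → s += 24 → s = 24.0000
seg 3 [241.3°–302.4°] cycloidal, h=8: θ=247.7° here. β=6.4, B=61.1. 8·(0.1047 − sin(2π·0.1047)/(2π)) = 0.0592 → s = 24.0592

24.0592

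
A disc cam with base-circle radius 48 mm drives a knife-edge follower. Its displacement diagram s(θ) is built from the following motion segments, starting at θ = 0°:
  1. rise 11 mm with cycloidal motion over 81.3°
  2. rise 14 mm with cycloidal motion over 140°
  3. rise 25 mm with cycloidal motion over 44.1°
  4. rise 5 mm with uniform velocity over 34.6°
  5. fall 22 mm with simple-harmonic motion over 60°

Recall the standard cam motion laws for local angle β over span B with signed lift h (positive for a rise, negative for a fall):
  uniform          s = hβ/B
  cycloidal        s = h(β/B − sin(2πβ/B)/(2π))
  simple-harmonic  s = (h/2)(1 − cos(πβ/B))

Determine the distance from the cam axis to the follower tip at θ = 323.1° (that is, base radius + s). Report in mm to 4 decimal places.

seg 1 [0°–81.3°] cycloidal, h=11: full span → s += 11 → s = 11.0000
seg 2 [81.3°–221.3°] cycloidal, h=14: full span → s += 14 → s = 25.0000
seg 3 [221.3°–265.4°] cycloidal, h=25: full span → s += 25 → s = 50.0000
seg 4 [265.4°–300°] uniform, h=5: full span → s += 5 → s = 55.0000
seg 5 [300°–360°] simple-harmonic, h=-22: θ=323.1° here. β=23.1, B=60. -22/2·(1 − cos(π·0.3850)) = -7.1118 → s = 47.8882
radial distance = base radius + s = 48 + 47.8882 = 95.8882

95.8882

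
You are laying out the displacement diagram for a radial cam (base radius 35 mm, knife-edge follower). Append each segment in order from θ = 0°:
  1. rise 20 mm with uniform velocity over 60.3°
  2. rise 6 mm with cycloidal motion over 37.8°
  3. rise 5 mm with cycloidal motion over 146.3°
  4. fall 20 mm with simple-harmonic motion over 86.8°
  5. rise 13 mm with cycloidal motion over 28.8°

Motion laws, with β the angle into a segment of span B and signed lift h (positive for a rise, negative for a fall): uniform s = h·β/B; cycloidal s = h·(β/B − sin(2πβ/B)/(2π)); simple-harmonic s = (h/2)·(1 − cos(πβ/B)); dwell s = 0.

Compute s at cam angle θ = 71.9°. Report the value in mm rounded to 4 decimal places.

seg 1 [0°–60.3°] uniform, h=20: full span → s += 20 → s = 20.0000
seg 2 [60.3°–98.1°] cycloidal, h=6: θ=71.9° here. β=11.6, B=37.8. 6·(0.3069 − sin(2π·0.3069)/(2π)) = 0.9467 → s = 20.9467

20.9467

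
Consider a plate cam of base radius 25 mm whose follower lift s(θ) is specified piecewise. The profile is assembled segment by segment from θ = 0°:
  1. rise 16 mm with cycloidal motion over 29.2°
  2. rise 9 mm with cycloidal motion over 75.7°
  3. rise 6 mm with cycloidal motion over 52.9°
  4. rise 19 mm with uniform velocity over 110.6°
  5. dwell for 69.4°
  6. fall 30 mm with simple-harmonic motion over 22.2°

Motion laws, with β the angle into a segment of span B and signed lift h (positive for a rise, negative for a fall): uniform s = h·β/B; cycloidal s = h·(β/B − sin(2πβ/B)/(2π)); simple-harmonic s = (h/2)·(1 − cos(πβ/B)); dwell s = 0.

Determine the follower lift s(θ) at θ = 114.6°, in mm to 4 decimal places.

seg 1 [0°–29.2°] cycloidal, h=16: full span → s += 16 → s = 16.0000
seg 2 [29.2°–104.9°] cycloidal, h=9: full span → s += 9 → s = 25.0000
seg 3 [104.9°–157.8°] cycloidal, h=6: θ=114.6° here. β=9.7, B=52.9. 6·(0.1834 − sin(2π·0.1834)/(2π)) = 0.2277 → s = 25.2277

25.2277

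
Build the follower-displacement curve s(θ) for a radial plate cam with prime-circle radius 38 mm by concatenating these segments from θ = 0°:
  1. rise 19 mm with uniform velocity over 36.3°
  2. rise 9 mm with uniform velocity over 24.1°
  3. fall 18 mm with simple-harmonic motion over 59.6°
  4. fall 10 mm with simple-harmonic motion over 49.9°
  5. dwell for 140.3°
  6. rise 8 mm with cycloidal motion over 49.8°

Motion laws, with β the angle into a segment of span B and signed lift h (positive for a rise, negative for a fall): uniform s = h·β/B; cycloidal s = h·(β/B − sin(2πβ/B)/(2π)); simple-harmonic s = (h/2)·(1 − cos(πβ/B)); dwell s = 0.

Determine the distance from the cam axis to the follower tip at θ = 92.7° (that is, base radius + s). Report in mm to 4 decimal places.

seg 1 [0°–36.3°] uniform, h=19: full span → s += 19 → s = 19.0000
seg 2 [36.3°–60.4°] uniform, h=9: full span → s += 9 → s = 28.0000
seg 3 [60.4°–120°] simple-harmonic, h=-18: θ=92.7° here. β=32.3, B=59.6. -18/2·(1 − cos(π·0.5419)) = -10.1826 → s = 17.8174
radial distance = base radius + s = 38 + 17.8174 = 55.8174

55.8174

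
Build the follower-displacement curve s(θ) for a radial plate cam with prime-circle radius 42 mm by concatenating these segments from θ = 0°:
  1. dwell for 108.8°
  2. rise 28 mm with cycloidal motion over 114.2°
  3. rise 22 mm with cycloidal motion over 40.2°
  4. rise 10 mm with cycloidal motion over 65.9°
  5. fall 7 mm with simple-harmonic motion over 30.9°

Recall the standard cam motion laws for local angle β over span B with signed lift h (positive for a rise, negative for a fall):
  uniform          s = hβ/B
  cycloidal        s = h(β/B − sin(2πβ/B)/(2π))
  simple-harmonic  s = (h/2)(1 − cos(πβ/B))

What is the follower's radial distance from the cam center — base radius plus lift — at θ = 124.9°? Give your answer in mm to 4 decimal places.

seg 1 [0°–108.8°] dwell: s stays 0.0000
seg 2 [108.8°–223°] cycloidal, h=28: θ=124.9° here. β=16.1, B=114.2. 28·(0.1410 − sin(2π·0.1410)/(2π)) = 0.4964 → s = 0.4964
radial distance = base radius + s = 42 + 0.4964 = 42.4964

42.4964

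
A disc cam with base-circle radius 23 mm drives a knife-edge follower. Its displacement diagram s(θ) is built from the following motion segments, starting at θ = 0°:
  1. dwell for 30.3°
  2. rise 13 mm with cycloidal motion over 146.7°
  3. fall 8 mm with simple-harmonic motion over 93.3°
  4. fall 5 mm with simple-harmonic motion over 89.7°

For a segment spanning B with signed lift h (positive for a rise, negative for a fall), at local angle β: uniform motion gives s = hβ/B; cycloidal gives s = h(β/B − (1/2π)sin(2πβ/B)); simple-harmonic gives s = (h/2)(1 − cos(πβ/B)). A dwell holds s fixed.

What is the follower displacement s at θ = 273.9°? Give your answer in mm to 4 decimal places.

seg 1 [0°–30.3°] dwell: s stays 0.0000
seg 2 [30.3°–177°] cycloidal, h=13: full span → s += 13 → s = 13.0000
seg 3 [177°–270.3°] simple-harmonic, h=-8: full span → s += -8 → s = 5.0000
seg 4 [270.3°–360°] simple-harmonic, h=-5: θ=273.9° here. β=3.6, B=89.7. -5/2·(1 − cos(π·0.0401)) = -0.0198 → s = 4.9802

4.9802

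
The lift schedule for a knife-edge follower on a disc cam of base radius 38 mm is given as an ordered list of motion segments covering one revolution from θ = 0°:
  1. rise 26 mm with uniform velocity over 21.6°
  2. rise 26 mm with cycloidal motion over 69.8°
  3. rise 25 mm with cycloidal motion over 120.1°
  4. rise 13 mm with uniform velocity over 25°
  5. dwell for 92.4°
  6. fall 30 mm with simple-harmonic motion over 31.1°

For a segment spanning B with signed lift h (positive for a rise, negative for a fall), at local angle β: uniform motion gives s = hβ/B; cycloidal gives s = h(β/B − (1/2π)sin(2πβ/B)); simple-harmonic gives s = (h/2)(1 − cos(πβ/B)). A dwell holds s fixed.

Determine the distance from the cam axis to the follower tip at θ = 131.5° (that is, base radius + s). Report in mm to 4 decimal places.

seg 1 [0°–21.6°] uniform, h=26: full span → s += 26 → s = 26.0000
seg 2 [21.6°–91.4°] cycloidal, h=26: full span → s += 26 → s = 52.0000
seg 3 [91.4°–211.5°] cycloidal, h=25: θ=131.5° here. β=40.1, B=120.1. 25·(0.3339 − sin(2π·0.3339)/(2π)) = 4.9084 → s = 56.9084
radial distance = base radius + s = 38 + 56.9084 = 94.9084

94.9084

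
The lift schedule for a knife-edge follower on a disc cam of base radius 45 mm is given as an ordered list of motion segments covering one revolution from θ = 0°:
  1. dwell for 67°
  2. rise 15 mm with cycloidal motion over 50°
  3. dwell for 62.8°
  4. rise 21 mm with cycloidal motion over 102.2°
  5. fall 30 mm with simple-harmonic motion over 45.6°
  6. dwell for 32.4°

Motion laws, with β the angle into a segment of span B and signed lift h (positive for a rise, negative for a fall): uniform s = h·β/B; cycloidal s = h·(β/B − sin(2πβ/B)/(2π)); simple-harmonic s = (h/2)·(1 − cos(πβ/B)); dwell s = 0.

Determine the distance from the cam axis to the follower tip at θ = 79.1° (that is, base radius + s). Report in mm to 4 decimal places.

seg 1 [0°–67°] dwell: s stays 0.0000
seg 2 [67°–117°] cycloidal, h=15: θ=79.1° here. β=12.1, B=50. 15·(0.2420 − sin(2π·0.2420)/(2π)) = 1.2457 → s = 1.2457
radial distance = base radius + s = 45 + 1.2457 = 46.2457

46.2457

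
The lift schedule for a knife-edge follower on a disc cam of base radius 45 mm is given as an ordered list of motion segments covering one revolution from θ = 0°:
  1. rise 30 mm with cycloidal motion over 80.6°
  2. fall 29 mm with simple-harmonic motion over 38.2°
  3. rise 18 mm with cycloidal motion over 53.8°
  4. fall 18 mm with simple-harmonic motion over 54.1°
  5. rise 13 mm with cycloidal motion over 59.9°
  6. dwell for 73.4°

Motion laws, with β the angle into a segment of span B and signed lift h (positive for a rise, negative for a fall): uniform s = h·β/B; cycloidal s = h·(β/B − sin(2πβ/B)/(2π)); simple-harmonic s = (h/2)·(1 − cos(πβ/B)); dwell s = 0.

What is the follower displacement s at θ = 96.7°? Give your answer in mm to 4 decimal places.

seg 1 [0°–80.6°] cycloidal, h=30: full span → s += 30 → s = 30.0000
seg 2 [80.6°–118.8°] simple-harmonic, h=-29: θ=96.7° here. β=16.1, B=38.2. -29/2·(1 − cos(π·0.4215)) = -10.9587 → s = 19.0413

19.0413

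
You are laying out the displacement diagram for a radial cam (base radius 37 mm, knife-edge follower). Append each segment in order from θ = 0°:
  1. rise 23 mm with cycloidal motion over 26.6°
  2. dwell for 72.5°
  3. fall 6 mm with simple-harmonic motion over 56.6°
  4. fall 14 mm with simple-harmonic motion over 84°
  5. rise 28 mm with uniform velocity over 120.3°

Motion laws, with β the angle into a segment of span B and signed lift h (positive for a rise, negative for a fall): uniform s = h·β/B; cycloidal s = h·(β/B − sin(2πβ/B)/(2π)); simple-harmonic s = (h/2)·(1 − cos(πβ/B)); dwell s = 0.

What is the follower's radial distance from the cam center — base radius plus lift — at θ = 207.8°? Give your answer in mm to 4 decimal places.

seg 1 [0°–26.6°] cycloidal, h=23: full span → s += 23 → s = 23.0000
seg 2 [26.6°–99.1°] dwell: s stays 23.0000
seg 3 [99.1°–155.7°] simple-harmonic, h=-6: full span → s += -6 → s = 17.0000
seg 4 [155.7°–239.7°] simple-harmonic, h=-14: θ=207.8° here. β=52.1, B=84. -14/2·(1 − cos(π·0.6202)) = -9.5817 → s = 7.4183
radial distance = base radius + s = 37 + 7.4183 = 44.4183

44.4183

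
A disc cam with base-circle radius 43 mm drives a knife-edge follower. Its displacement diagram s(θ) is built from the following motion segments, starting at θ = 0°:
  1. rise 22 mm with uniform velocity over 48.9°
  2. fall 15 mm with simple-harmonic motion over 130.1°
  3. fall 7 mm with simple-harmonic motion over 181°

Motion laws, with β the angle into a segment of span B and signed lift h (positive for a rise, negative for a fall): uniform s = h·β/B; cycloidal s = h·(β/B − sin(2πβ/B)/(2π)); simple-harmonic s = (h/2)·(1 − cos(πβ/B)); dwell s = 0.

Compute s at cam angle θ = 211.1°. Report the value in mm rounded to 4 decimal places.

seg 1 [0°–48.9°] uniform, h=22: full span → s += 22 → s = 22.0000
seg 2 [48.9°–179°] simple-harmonic, h=-15: full span → s += -15 → s = 7.0000
seg 3 [179°–360°] simple-harmonic, h=-7: θ=211.1° here. β=32.1, B=181. -7/2·(1 − cos(π·0.1773)) = -0.5293 → s = 6.4707

6.4707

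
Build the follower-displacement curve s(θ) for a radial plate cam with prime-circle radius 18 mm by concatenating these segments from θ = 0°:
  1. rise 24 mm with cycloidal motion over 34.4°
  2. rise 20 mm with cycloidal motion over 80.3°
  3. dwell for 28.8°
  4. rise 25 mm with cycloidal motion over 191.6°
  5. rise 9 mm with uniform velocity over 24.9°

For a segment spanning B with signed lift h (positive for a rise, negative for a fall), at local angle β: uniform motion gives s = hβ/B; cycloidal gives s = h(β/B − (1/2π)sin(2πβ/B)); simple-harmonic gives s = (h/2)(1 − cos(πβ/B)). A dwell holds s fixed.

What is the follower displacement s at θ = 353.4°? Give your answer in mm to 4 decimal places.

seg 1 [0°–34.4°] cycloidal, h=24: full span → s += 24 → s = 24.0000
seg 2 [34.4°–114.7°] cycloidal, h=20: full span → s += 20 → s = 44.0000
seg 3 [114.7°–143.5°] dwell: s stays 44.0000
seg 4 [143.5°–335.1°] cycloidal, h=25: full span → s += 25 → s = 69.0000
seg 5 [335.1°–360°] uniform, h=9: θ=353.4° here. β=18.3, B=24.9. 9·18.3/24.9 = 6.6145 → s = 75.6145

75.6145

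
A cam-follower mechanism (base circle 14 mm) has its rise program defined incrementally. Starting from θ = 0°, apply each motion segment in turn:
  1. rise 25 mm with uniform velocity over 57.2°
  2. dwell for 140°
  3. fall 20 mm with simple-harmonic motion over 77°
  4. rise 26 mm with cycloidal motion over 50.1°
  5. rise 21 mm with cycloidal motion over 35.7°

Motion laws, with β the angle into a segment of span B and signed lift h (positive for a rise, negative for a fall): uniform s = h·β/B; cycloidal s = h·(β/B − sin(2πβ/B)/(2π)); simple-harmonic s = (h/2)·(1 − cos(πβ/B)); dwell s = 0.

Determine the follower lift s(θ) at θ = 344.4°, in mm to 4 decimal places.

seg 1 [0°–57.2°] uniform, h=25: full span → s += 25 → s = 25.0000
seg 2 [57.2°–197.2°] dwell: s stays 25.0000
seg 3 [197.2°–274.2°] simple-harmonic, h=-20: full span → s += -20 → s = 5.0000
seg 4 [274.2°–324.3°] cycloidal, h=26: full span → s += 26 → s = 31.0000
seg 5 [324.3°–360°] cycloidal, h=21: θ=344.4° here. β=20.1, B=35.7. 21·(0.5630 − sin(2π·0.5630)/(2π)) = 13.1127 → s = 44.1127

44.1127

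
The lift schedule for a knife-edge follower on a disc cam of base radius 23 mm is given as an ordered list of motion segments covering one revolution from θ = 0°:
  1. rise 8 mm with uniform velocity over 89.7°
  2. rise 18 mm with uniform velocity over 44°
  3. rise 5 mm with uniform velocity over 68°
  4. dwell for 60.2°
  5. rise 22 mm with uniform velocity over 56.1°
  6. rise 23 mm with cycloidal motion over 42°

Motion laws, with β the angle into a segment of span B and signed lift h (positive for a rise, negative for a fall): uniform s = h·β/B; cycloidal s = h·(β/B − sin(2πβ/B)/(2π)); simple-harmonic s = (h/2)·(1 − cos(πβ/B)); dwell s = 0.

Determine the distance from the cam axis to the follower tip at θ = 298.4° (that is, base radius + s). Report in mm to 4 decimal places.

seg 1 [0°–89.7°] uniform, h=8: full span → s += 8 → s = 8.0000
seg 2 [89.7°–133.7°] uniform, h=18: full span → s += 18 → s = 26.0000
seg 3 [133.7°–201.7°] uniform, h=5: full span → s += 5 → s = 31.0000
seg 4 [201.7°–261.9°] dwell: s stays 31.0000
seg 5 [261.9°–318°] uniform, h=22: θ=298.4° here. β=36.5, B=56.1. 22·36.5/56.1 = 14.3137 → s = 45.3137
radial distance = base radius + s = 23 + 45.3137 = 68.3137

68.3137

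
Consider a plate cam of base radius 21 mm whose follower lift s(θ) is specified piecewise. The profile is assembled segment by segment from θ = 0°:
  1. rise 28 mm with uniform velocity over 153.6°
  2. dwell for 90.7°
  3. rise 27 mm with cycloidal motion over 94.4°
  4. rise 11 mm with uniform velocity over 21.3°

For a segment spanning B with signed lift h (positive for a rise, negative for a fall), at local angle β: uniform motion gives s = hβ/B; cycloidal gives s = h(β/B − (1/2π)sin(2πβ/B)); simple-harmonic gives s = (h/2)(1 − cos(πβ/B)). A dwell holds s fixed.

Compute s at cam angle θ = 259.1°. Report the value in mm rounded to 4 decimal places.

seg 1 [0°–153.6°] uniform, h=28: full span → s += 28 → s = 28.0000
seg 2 [153.6°–244.3°] dwell: s stays 28.0000
seg 3 [244.3°–338.7°] cycloidal, h=27: θ=259.1° here. β=14.8, B=94.4. 27·(0.1568 − sin(2π·0.1568)/(2π)) = 0.6521 → s = 28.6521

28.6521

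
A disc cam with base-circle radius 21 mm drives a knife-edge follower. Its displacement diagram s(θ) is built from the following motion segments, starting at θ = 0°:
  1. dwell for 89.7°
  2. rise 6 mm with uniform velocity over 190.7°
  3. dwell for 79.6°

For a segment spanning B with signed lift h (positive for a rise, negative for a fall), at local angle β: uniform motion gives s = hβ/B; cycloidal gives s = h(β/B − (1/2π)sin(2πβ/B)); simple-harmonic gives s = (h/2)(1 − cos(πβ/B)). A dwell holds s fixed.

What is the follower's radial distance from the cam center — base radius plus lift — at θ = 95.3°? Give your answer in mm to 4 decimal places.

seg 1 [0°–89.7°] dwell: s stays 0.0000
seg 2 [89.7°–280.4°] uniform, h=6: θ=95.3° here. β=5.6, B=190.7. 6·5.6/190.7 = 0.1762 → s = 0.1762
radial distance = base radius + s = 21 + 0.1762 = 21.1762

21.1762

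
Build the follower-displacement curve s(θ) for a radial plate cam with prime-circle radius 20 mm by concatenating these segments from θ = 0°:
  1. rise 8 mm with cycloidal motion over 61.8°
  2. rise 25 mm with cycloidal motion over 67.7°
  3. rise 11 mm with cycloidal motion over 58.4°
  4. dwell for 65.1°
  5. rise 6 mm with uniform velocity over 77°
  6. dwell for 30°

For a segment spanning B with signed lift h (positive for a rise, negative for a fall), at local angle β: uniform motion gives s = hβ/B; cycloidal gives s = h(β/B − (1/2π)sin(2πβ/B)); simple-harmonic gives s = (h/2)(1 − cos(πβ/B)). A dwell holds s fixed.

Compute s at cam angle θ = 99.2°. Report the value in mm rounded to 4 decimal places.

seg 1 [0°–61.8°] cycloidal, h=8: full span → s += 8 → s = 8.0000
seg 2 [61.8°–129.5°] cycloidal, h=25: θ=99.2° here. β=37.4, B=67.7. 25·(0.5524 − sin(2π·0.5524)/(2π)) = 15.0983 → s = 23.0983

23.0983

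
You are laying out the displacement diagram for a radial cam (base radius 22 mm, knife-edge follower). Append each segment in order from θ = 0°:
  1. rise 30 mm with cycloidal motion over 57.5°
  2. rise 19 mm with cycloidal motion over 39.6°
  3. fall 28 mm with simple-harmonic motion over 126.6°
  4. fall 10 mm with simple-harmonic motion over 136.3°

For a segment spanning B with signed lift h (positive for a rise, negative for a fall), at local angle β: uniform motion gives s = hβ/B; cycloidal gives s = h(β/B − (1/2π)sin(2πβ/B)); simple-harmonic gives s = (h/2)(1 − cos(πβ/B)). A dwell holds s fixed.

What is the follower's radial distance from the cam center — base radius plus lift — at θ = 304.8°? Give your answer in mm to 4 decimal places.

seg 1 [0°–57.5°] cycloidal, h=30: full span → s += 30 → s = 30.0000
seg 2 [57.5°–97.1°] cycloidal, h=19: full span → s += 19 → s = 49.0000
seg 3 [97.1°–223.7°] simple-harmonic, h=-28: full span → s += -28 → s = 21.0000
seg 4 [223.7°–360°] simple-harmonic, h=-10: θ=304.8° here. β=81.1, B=136.3. -10/2·(1 − cos(π·0.5950)) = -6.4704 → s = 14.5296
radial distance = base radius + s = 22 + 14.5296 = 36.5296

36.5296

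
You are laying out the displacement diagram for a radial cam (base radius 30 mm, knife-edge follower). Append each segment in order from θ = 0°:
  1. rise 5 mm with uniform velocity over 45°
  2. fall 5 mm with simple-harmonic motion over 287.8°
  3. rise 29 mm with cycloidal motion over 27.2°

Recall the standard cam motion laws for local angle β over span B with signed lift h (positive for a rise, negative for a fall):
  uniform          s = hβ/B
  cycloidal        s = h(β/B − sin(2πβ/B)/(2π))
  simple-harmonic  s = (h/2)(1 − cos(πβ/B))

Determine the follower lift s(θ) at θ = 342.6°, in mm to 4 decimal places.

seg 1 [0°–45°] uniform, h=5: full span → s += 5 → s = 5.0000
seg 2 [45°–332.8°] simple-harmonic, h=-5: full span → s += -5 → s = 0.0000
seg 3 [332.8°–360°] cycloidal, h=29: θ=342.6° here. β=9.8, B=27.2. 29·(0.3603 − sin(2π·0.3603)/(2π)) = 6.8977 → s = 6.8977

6.8977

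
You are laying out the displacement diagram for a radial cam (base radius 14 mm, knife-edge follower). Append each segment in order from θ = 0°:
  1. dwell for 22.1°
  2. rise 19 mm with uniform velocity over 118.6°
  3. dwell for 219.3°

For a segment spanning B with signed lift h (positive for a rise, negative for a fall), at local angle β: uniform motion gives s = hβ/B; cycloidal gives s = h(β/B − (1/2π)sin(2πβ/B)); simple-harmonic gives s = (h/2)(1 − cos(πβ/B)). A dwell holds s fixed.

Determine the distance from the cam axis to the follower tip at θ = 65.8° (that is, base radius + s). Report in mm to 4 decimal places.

seg 1 [0°–22.1°] dwell: s stays 0.0000
seg 2 [22.1°–140.7°] uniform, h=19: θ=65.8° here. β=43.7, B=118.6. 19·43.7/118.6 = 7.0008 → s = 7.0008
radial distance = base radius + s = 14 + 7.0008 = 21.0008

21.0008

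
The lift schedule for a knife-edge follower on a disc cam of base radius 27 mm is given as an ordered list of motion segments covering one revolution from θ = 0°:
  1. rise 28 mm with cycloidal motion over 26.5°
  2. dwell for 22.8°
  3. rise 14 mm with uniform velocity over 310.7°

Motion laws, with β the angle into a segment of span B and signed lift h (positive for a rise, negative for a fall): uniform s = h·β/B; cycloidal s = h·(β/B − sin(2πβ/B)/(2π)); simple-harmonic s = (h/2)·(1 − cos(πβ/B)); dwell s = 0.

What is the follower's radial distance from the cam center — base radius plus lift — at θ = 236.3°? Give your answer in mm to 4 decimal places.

seg 1 [0°–26.5°] cycloidal, h=28: full span → s += 28 → s = 28.0000
seg 2 [26.5°–49.3°] dwell: s stays 28.0000
seg 3 [49.3°–360°] uniform, h=14: θ=236.3° here. β=187, B=310.7. 14·187/310.7 = 8.4261 → s = 36.4261
radial distance = base radius + s = 27 + 36.4261 = 63.4261

63.4261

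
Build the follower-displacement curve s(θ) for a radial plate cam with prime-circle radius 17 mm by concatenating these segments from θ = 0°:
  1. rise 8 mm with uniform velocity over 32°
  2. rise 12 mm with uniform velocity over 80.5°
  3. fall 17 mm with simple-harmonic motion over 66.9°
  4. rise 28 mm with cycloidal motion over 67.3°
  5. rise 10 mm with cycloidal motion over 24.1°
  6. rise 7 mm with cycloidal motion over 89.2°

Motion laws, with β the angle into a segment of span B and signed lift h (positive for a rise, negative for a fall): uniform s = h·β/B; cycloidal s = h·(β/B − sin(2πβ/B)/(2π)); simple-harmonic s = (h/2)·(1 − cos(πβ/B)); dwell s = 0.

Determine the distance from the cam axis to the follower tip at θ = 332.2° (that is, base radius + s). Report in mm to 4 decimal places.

seg 1 [0°–32°] uniform, h=8: full span → s += 8 → s = 8.0000
seg 2 [32°–112.5°] uniform, h=12: full span → s += 12 → s = 20.0000
seg 3 [112.5°–179.4°] simple-harmonic, h=-17: full span → s += -17 → s = 3.0000
seg 4 [179.4°–246.7°] cycloidal, h=28: full span → s += 28 → s = 31.0000
seg 5 [246.7°–270.8°] cycloidal, h=10: full span → s += 10 → s = 41.0000
seg 6 [270.8°–360°] cycloidal, h=7: θ=332.2° here. β=61.4, B=89.2. 7·(0.6883 − sin(2π·0.6883)/(2π)) = 5.8499 → s = 46.8499
radial distance = base radius + s = 17 + 46.8499 = 63.8499

63.8499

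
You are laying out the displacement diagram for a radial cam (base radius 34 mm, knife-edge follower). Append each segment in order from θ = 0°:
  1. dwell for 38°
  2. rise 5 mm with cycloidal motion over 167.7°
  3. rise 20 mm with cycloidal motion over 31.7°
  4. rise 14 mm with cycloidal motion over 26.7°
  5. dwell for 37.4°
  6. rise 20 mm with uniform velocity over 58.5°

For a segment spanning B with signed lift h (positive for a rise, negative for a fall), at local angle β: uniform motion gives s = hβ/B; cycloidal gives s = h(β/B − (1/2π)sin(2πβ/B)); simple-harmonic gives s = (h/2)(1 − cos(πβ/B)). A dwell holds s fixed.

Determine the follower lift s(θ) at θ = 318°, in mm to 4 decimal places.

seg 1 [0°–38°] dwell: s stays 0.0000
seg 2 [38°–205.7°] cycloidal, h=5: full span → s += 5 → s = 5.0000
seg 3 [205.7°–237.4°] cycloidal, h=20: full span → s += 20 → s = 25.0000
seg 4 [237.4°–264.1°] cycloidal, h=14: full span → s += 14 → s = 39.0000
seg 5 [264.1°–301.5°] dwell: s stays 39.0000
seg 6 [301.5°–360°] uniform, h=20: θ=318° here. β=16.5, B=58.5. 20·16.5/58.5 = 5.6410 → s = 44.6410

44.6410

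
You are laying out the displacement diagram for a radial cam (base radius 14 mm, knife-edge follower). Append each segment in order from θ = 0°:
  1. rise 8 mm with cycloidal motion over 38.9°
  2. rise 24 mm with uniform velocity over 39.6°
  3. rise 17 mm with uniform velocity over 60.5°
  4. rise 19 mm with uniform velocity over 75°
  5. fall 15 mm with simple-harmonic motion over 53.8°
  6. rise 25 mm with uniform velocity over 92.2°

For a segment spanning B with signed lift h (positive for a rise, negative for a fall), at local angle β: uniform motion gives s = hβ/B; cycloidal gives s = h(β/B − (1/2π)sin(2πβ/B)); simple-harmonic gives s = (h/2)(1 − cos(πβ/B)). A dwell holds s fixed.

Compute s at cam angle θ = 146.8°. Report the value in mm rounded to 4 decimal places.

seg 1 [0°–38.9°] cycloidal, h=8: full span → s += 8 → s = 8.0000
seg 2 [38.9°–78.5°] uniform, h=24: full span → s += 24 → s = 32.0000
seg 3 [78.5°–139°] uniform, h=17: full span → s += 17 → s = 49.0000
seg 4 [139°–214°] uniform, h=19: θ=146.8° here. β=7.8, B=75. 19·7.8/75 = 1.9760 → s = 50.9760

50.9760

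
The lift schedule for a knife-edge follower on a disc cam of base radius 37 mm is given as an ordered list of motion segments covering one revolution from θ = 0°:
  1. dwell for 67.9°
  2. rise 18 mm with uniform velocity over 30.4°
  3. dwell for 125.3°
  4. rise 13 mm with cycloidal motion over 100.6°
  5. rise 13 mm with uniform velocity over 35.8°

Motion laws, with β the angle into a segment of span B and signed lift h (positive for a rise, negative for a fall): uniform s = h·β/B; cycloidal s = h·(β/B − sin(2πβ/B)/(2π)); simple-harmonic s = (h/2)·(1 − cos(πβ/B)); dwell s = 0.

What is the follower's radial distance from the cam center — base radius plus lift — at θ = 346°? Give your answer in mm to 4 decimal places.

seg 1 [0°–67.9°] dwell: s stays 0.0000
seg 2 [67.9°–98.3°] uniform, h=18: full span → s += 18 → s = 18.0000
seg 3 [98.3°–223.6°] dwell: s stays 18.0000
seg 4 [223.6°–324.2°] cycloidal, h=13: full span → s += 13 → s = 31.0000
seg 5 [324.2°–360°] uniform, h=13: θ=346° here. β=21.8, B=35.8. 13·21.8/35.8 = 7.9162 → s = 38.9162
radial distance = base radius + s = 37 + 38.9162 = 75.9162

75.9162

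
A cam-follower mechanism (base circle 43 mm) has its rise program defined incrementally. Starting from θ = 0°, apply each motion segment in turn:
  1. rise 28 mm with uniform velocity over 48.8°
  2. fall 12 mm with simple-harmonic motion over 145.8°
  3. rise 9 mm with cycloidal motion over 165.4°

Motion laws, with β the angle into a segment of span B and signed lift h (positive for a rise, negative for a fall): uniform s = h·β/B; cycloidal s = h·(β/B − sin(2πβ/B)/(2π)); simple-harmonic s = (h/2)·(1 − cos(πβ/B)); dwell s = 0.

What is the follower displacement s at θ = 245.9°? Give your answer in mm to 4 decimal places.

seg 1 [0°–48.8°] uniform, h=28: full span → s += 28 → s = 28.0000
seg 2 [48.8°–194.6°] simple-harmonic, h=-12: full span → s += -12 → s = 16.0000
seg 3 [194.6°–360°] cycloidal, h=9: θ=245.9° here. β=51.3, B=165.4. 9·(0.3102 − sin(2π·0.3102)/(2π)) = 1.4601 → s = 17.4601

17.4601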